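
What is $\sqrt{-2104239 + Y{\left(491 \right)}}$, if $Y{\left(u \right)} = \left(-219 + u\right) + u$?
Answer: $2 i \sqrt{525869} \approx 1450.3 i$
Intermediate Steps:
$Y{\left(u \right)} = -219 + 2 u$
$\sqrt{-2104239 + Y{\left(491 \right)}} = \sqrt{-2104239 + \left(-219 + 2 \cdot 491\right)} = \sqrt{-2104239 + \left(-219 + 982\right)} = \sqrt{-2104239 + 763} = \sqrt{-2103476} = 2 i \sqrt{525869}$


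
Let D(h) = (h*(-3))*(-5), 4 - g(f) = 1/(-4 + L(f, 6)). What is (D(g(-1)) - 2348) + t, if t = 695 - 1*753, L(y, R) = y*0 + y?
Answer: -2343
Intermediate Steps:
L(y, R) = y (L(y, R) = 0 + y = y)
t = -58 (t = 695 - 753 = -58)
g(f) = 4 - 1/(-4 + f)
D(h) = 15*h (D(h) = -3*h*(-5) = 15*h)
(D(g(-1)) - 2348) + t = (15*((-17 + 4*(-1))/(-4 - 1)) - 2348) - 58 = (15*((-17 - 4)/(-5)) - 2348) - 58 = (15*(-1/5*(-21)) - 2348) - 58 = (15*(21/5) - 2348) - 58 = (63 - 2348) - 58 = -2285 - 58 = -2343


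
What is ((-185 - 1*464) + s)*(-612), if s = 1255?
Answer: -370872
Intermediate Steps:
((-185 - 1*464) + s)*(-612) = ((-185 - 1*464) + 1255)*(-612) = ((-185 - 464) + 1255)*(-612) = (-649 + 1255)*(-612) = 606*(-612) = -370872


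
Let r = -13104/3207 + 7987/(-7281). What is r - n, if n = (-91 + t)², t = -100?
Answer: -283986155620/7783389 ≈ -36486.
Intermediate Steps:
n = 36481 (n = (-91 - 100)² = (-191)² = 36481)
r = -40341511/7783389 (r = -13104*1/3207 + 7987*(-1/7281) = -4368/1069 - 7987/7281 = -40341511/7783389 ≈ -5.1830)
r - n = -40341511/7783389 - 1*36481 = -40341511/7783389 - 36481 = -283986155620/7783389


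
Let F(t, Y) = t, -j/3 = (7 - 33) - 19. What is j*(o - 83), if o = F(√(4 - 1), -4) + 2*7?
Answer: -9315 + 135*√3 ≈ -9081.2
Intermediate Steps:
j = 135 (j = -3*((7 - 33) - 19) = -3*(-26 - 19) = -3*(-45) = 135)
o = 14 + √3 (o = √(4 - 1) + 2*7 = √3 + 14 = 14 + √3 ≈ 15.732)
j*(o - 83) = 135*((14 + √3) - 83) = 135*(-69 + √3) = -9315 + 135*√3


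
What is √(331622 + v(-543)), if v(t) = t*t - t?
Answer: √627014 ≈ 791.84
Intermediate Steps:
v(t) = t² - t
√(331622 + v(-543)) = √(331622 - 543*(-1 - 543)) = √(331622 - 543*(-544)) = √(331622 + 295392) = √627014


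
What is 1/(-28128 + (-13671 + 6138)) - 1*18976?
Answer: -676703137/35661 ≈ -18976.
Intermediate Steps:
1/(-28128 + (-13671 + 6138)) - 1*18976 = 1/(-28128 - 7533) - 18976 = 1/(-35661) - 18976 = -1/35661 - 18976 = -676703137/35661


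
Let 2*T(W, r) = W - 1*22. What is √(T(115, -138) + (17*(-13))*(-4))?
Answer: √3722/2 ≈ 30.504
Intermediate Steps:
T(W, r) = -11 + W/2 (T(W, r) = (W - 1*22)/2 = (W - 22)/2 = (-22 + W)/2 = -11 + W/2)
√(T(115, -138) + (17*(-13))*(-4)) = √((-11 + (½)*115) + (17*(-13))*(-4)) = √((-11 + 115/2) - 221*(-4)) = √(93/2 + 884) = √(1861/2) = √3722/2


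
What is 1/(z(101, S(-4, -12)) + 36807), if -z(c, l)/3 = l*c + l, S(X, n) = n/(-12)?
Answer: 1/36501 ≈ 2.7397e-5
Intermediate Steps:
S(X, n) = -n/12 (S(X, n) = n*(-1/12) = -n/12)
z(c, l) = -3*l - 3*c*l (z(c, l) = -3*(l*c + l) = -3*(c*l + l) = -3*(l + c*l) = -3*l - 3*c*l)
1/(z(101, S(-4, -12)) + 36807) = 1/(-3*(-1/12*(-12))*(1 + 101) + 36807) = 1/(-3*1*102 + 36807) = 1/(-306 + 36807) = 1/36501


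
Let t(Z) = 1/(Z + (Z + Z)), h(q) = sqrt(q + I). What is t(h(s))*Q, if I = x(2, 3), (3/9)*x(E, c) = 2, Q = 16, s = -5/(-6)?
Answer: 16*sqrt(246)/123 ≈ 2.0402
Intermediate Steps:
s = 5/6 (s = -5*(-1/6) = 5/6 ≈ 0.83333)
x(E, c) = 6 (x(E, c) = 3*2 = 6)
I = 6
h(q) = sqrt(6 + q) (h(q) = sqrt(q + 6) = sqrt(6 + q))
t(Z) = 1/(3*Z) (t(Z) = 1/(Z + 2*Z) = 1/(3*Z))
t(h(s))*Q = (1/(3*(sqrt(6 + 5/6))))*16 = (1/(3*(sqrt(41/6))))*16 = (1/(3*((sqrt(246)/6))))*16 = ((sqrt(246)/41)/3)*16 = (sqrt(246)/123)*16 = 16*sqrt(246)/123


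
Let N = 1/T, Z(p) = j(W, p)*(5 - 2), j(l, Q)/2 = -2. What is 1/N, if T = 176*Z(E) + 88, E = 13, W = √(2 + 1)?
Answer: -2024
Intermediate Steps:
W = √3 ≈ 1.7320
j(l, Q) = -4 (j(l, Q) = 2*(-2) = -4)
Z(p) = -12 (Z(p) = -4*(5 - 2) = -4*3 = -12)
T = -2024 (T = 176*(-12) + 88 = -2112 + 88 = -2024)
N = -1/2024 (N = 1/(-2024) = -1/2024 ≈ -0.00049407)
1/N = 1/(-1/2024) = -2024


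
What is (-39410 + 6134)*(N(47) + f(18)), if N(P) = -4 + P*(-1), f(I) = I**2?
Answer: -9084348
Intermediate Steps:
N(P) = -4 - P
(-39410 + 6134)*(N(47) + f(18)) = (-39410 + 6134)*((-4 - 1*47) + 18**2) = -33276*((-4 - 47) + 324) = -33276*(-51 + 324) = -33276*273 = -9084348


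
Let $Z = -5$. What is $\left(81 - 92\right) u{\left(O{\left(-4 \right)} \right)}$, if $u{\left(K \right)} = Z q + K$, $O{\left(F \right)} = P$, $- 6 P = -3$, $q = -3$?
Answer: $- \frac{341}{2} \approx -170.5$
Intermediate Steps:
$P = \frac{1}{2}$ ($P = \left(- \frac{1}{6}\right) \left(-3\right) = \frac{1}{2} \approx 0.5$)
$O{\left(F \right)} = \frac{1}{2}$
$u{\left(K \right)} = 15 + K$ ($u{\left(K \right)} = \left(-5\right) \left(-3\right) + K = 15 + K$)
$\left(81 - 92\right) u{\left(O{\left(-4 \right)} \right)} = \left(81 - 92\right) \left(15 + \frac{1}{2}\right) = \left(-11\right) \frac{31}{2} = - \frac{341}{2}$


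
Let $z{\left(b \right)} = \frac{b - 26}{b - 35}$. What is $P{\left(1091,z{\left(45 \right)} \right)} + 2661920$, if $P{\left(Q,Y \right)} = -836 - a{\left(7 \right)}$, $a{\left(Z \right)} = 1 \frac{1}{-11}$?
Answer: $\frac{29271925}{11} \approx 2.6611 \cdot 10^{6}$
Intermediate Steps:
$a{\left(Z \right)} = - \frac{1}{11}$ ($a{\left(Z \right)} = 1 \left(- \frac{1}{11}\right) = - \frac{1}{11}$)
$z{\left(b \right)} = \frac{-26 + b}{-35 + b}$
$P{\left(Q,Y \right)} = - \frac{9195}{11}$ ($P{\left(Q,Y \right)} = -836 - - \frac{1}{11} = -836 + \frac{1}{11} = - \frac{9195}{11}$)
$P{\left(1091,z{\left(45 \right)} \right)} + 2661920 = - \frac{9195}{11} + 2661920 = \frac{29271925}{11}$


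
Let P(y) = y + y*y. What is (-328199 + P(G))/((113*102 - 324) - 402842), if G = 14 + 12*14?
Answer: 294893/391640 ≈ 0.75297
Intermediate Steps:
G = 182 (G = 14 + 168 = 182)
P(y) = y + y²
(-328199 + P(G))/((113*102 - 324) - 402842) = (-328199 + 182*(1 + 182))/((113*102 - 324) - 402842) = (-328199 + 182*183)/((11526 - 324) - 402842) = (-328199 + 33306)/(11202 - 402842) = -294893/(-391640) = -294893*(-1/391640) = 294893/391640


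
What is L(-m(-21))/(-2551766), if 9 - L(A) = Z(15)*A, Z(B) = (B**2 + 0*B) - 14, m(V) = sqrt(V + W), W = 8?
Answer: -9/2551766 - 211*I*sqrt(13)/2551766 ≈ -3.527e-6 - 0.00029814*I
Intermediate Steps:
m(V) = sqrt(8 + V) (m(V) = sqrt(V + 8) = sqrt(8 + V))
Z(B) = -14 + B**2 (Z(B) = (B**2 + 0) - 14 = B**2 - 14 = -14 + B**2)
L(A) = 9 - 211*A (L(A) = 9 - (-14 + 15**2)*A = 9 - (-14 + 225)*A = 9 - 211*A)
L(-m(-21))/(-2551766) = (9 - (-211)*sqrt(8 - 21))/(-2551766) = (9 - (-211)*sqrt(-13))*(-1/2551766) = (9 - (-211)*I*sqrt(13))*(-1/2551766) = (9 + 211*I*sqrt(13))*(-1/2551766) = -9/2551766 - 211*I*sqrt(13)/2551766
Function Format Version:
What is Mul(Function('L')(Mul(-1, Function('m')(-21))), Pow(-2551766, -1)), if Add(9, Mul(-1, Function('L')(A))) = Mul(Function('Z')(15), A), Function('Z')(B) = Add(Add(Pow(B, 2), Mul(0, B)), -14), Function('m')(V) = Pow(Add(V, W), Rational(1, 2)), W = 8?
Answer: Add(Rational(-9, 2551766), Mul(Rational(-211, 2551766), I, Pow(13, Rational(1, 2)))) ≈ Add(-3.5270e-6, Mul(-0.00029814, I))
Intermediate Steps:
Function('m')(V) = Pow(Add(8, V), Rational(1, 2)) (Function('m')(V) = Pow(Add(V, 8), Rational(1, 2)) = Pow(Add(8, V), Rational(1, 2)))
Function('Z')(B) = Add(-14, Pow(B, 2)) (Function('Z')(B) = Add(Add(Pow(B, 2), 0), -14) = Add(Pow(B, 2), -14) = Add(-14, Pow(B, 2)))
Function('L')(A) = Add(9, Mul(-211, A)) (Function('L')(A) = Add(9, Mul(-1, Mul(Add(-14, Pow(15, 2)), A))) = Add(9, Mul(-1, Mul(Add(-14, 225), A))) = Add(9, Mul(-1, Mul(211, A))) = Add(9, Mul(-211, A)))
Mul(Function('L')(Mul(-1, Function('m')(-21))), Pow(-2551766, -1)) = Mul(Add(9, Mul(-211, Mul(-1, Pow(Add(8, -21), Rational(1, 2))))), Pow(-2551766, -1)) = Mul(Add(9, Mul(-211, Mul(-1, Pow(-13, Rational(1, 2))))), Rational(-1, 2551766)) = Mul(Add(9, Mul(-211, Mul(-1, Mul(I, Pow(13, Rational(1, 2)))))), Rational(-1, 2551766)) = Mul(Add(9, Mul(-211, Mul(-1, I, Pow(13, Rational(1, 2))))), Rational(-1, 2551766)) = Mul(Add(9, Mul(211, I, Pow(13, Rational(1, 2)))), Rational(-1, 2551766)) = Add(Rational(-9, 2551766), Mul(Rational(-211, 2551766), I, Pow(13, Rational(1, 2))))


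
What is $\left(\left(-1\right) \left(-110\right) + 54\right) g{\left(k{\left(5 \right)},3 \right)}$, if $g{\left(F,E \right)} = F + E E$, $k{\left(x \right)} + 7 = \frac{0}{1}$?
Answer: $328$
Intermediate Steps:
$k{\left(x \right)} = -7$ ($k{\left(x \right)} = -7 + \frac{0}{1} = -7 + 0 \cdot 1 = -7 + 0 = -7$)
$g{\left(F,E \right)} = F + E^{2}$
$\left(\left(-1\right) \left(-110\right) + 54\right) g{\left(k{\left(5 \right)},3 \right)} = \left(\left(-1\right) \left(-110\right) + 54\right) \left(-7 + 3^{2}\right) = \left(110 + 54\right) \left(-7 + 9\right) = 164 \cdot 2 = 328$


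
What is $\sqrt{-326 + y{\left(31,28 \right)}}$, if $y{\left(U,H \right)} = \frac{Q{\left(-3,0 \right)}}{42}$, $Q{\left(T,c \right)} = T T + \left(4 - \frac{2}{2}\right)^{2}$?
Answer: $\frac{i \sqrt{15953}}{7} \approx 18.044 i$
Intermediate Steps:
$Q{\left(T,c \right)} = 9 + T^{2}$ ($Q{\left(T,c \right)} = T^{2} + \left(4 - 1\right)^{2} = T^{2} + 3^{2} = T^{2} + 9 = 9 + T^{2}$)
$y{\left(U,H \right)} = \frac{3}{7}$ ($y{\left(U,H \right)} = \frac{9 + \left(-3\right)^{2}}{42} = \left(9 + 9\right) \frac{1}{42} = 18 \cdot \frac{1}{42} = \frac{3}{7}$)
$\sqrt{-326 + y{\left(31,28 \right)}} = \sqrt{-326 + \frac{3}{7}} = \sqrt{- \frac{2279}{7}} = \frac{i \sqrt{15953}}{7}$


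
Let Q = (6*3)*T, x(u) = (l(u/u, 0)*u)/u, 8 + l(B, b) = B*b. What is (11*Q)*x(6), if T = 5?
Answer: -7920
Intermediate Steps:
l(B, b) = -8 + B*b
x(u) = -8 (x(u) = ((-8 + (u/u)*0)*u)/u = ((-8 + 1*0)*u)/u = ((-8 + 0)*u)/u = (-8*u)/u = -8)
Q = 90 (Q = (6*3)*5 = 18*5 = 90)
(11*Q)*x(6) = (11*90)*(-8) = 990*(-8) = -7920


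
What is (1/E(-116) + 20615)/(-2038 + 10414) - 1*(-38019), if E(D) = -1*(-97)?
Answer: 1287140526/33853 ≈ 38021.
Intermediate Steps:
E(D) = 97
(1/E(-116) + 20615)/(-2038 + 10414) - 1*(-38019) = (1/97 + 20615)/(-2038 + 10414) - 1*(-38019) = (1/97 + 20615)/8376 + 38019 = (1999656/97)*(1/8376) + 38019 = 83319/33853 + 38019 = 1287140526/33853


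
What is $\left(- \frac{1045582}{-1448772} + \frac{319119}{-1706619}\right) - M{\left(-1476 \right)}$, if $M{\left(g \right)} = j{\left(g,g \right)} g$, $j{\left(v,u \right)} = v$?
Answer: $- \frac{897755301166410763}{412083636978} \approx -2.1786 \cdot 10^{6}$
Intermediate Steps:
$M{\left(g \right)} = g^{2}$ ($M{\left(g \right)} = g g = g^{2}$)
$\left(- \frac{1045582}{-1448772} + \frac{319119}{-1706619}\right) - M{\left(-1476 \right)} = \left(- \frac{1045582}{-1448772} + \frac{319119}{-1706619}\right) - \left(-1476\right)^{2} = \left(\left(-1045582\right) \left(- \frac{1}{1448772}\right) + 319119 \left(- \frac{1}{1706619}\right)\right) - 2178576 = \left(\frac{522791}{724386} - \frac{106373}{568873}\right) - 2178576 = \frac{220346572565}{412083636978} - 2178576 = - \frac{897755301166410763}{412083636978}$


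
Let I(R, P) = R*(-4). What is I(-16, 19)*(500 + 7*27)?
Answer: 44096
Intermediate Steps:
I(R, P) = -4*R
I(-16, 19)*(500 + 7*27) = (-4*(-16))*(500 + 7*27) = 64*(500 + 189) = 64*689 = 44096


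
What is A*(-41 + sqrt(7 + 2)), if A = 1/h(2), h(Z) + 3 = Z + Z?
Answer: -38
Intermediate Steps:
h(Z) = -3 + 2*Z (h(Z) = -3 + (Z + Z) = -3 + 2*Z)
A = 1 (A = 1/(-3 + 2*2) = 1/(-3 + 4) = 1/1 = 1)
A*(-41 + sqrt(7 + 2)) = 1*(-41 + sqrt(7 + 2)) = 1*(-41 + sqrt(9)) = 1*(-41 + 3) = 1*(-38) = -38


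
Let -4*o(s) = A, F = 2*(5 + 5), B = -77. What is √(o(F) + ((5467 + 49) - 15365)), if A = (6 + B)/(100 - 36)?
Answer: I*√2521273/16 ≈ 99.241*I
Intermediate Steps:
F = 20 (F = 2*10 = 20)
A = -71/64 (A = (6 - 77)/(100 - 36) = -71/64 ≈ -1.1094)
o(s) = 71/256 (o(s) = -¼*(-71/64) = 71/256)
√(o(F) + ((5467 + 49) - 15365)) = √(71/256 + ((5467 + 49) - 15365)) = √(71/256 + (5516 - 15365)) = √(71/256 - 9849) = √(-2521273/256) = I*√2521273/16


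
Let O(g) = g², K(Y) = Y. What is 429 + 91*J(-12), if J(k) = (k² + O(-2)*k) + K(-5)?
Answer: 8710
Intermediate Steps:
J(k) = -5 + k² + 4*k (J(k) = (k² + (-2)²*k) - 5 = (k² + 4*k) - 5 = -5 + k² + 4*k)
429 + 91*J(-12) = 429 + 91*(-5 + (-12)² + 4*(-12)) = 429 + 91*(-5 + 144 - 48) = 429 + 91*91 = 429 + 8281 = 8710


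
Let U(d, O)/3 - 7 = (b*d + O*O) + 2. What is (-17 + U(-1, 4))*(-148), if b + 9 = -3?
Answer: -13912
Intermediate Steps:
b = -12 (b = -9 - 3 = -12)
U(d, O) = 27 - 36*d + 3*O**2 (U(d, O) = 21 + 3*((-12*d + O*O) + 2) = 21 + 3*((-12*d + O**2) + 2) = 21 + 3*((O**2 - 12*d) + 2) = 21 + 3*(2 + O**2 - 12*d) = 21 + (6 - 36*d + 3*O**2) = 27 - 36*d + 3*O**2)
(-17 + U(-1, 4))*(-148) = (-17 + (27 - 36*(-1) + 3*4**2))*(-148) = (-17 + (27 + 36 + 3*16))*(-148) = (-17 + (27 + 36 + 48))*(-148) = (-17 + 111)*(-148) = 94*(-148) = -13912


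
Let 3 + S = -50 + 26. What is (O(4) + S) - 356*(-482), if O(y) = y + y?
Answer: 171573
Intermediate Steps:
O(y) = 2*y
S = -27 (S = -3 + (-50 + 26) = -3 - 24 = -27)
(O(4) + S) - 356*(-482) = (2*4 - 27) - 356*(-482) = (8 - 27) + 171592 = -19 + 171592 = 171573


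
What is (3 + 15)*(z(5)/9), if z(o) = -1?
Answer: -2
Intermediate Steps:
(3 + 15)*(z(5)/9) = (3 + 15)*(-1/9) = 18*(-1*⅑) = 18*(-⅑) = -2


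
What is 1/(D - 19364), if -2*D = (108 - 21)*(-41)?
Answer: -2/35161 ≈ -5.6881e-5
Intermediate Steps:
D = 3567/2 (D = -(108 - 21)*(-41)/2 = -87*(-41)/2 = -½*(-3567) = 3567/2 ≈ 1783.5)
1/(D - 19364) = 1/(3567/2 - 19364) = 1/(-35161/2) = -2/35161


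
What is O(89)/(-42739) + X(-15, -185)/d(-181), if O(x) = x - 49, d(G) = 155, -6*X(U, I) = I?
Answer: 1573903/7949454 ≈ 0.19799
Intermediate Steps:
X(U, I) = -I/6
O(x) = -49 + x
O(89)/(-42739) + X(-15, -185)/d(-181) = (-49 + 89)/(-42739) - 1/6*(-185)/155 = 40*(-1/42739) + (185/6)*(1/155) = -40/42739 + 37/186 = 1573903/7949454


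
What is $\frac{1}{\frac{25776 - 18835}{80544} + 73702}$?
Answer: $\frac{80544}{5936260829} \approx 1.3568 \cdot 10^{-5}$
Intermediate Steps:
$\frac{1}{\frac{25776 - 18835}{80544} + 73702} = \frac{1}{6941 \cdot \frac{1}{80544} + 73702} = \frac{1}{\frac{6941}{80544} + 73702} = \frac{1}{\frac{5936260829}{80544}} = \frac{80544}{5936260829}$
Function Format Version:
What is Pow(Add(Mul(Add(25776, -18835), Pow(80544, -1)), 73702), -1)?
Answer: Rational(80544, 5936260829) ≈ 1.3568e-5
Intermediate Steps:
Pow(Add(Mul(Add(25776, -18835), Pow(80544, -1)), 73702), -1) = Pow(Add(Mul(6941, Rational(1, 80544)), 73702), -1) = Pow(Add(Rational(6941, 80544), 73702), -1) = Pow(Rational(5936260829, 80544), -1) = Rational(80544, 5936260829)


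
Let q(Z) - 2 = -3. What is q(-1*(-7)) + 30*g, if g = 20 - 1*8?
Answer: 359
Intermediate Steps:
q(Z) = -1 (q(Z) = 2 - 3 = -1)
g = 12 (g = 20 - 8 = 12)
q(-1*(-7)) + 30*g = -1 + 30*12 = -1 + 360 = 359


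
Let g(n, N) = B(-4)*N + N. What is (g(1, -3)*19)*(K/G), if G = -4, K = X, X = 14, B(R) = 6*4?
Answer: 9975/2 ≈ 4987.5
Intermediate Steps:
B(R) = 24
K = 14
g(n, N) = 25*N (g(n, N) = 24*N + N = 25*N)
(g(1, -3)*19)*(K/G) = ((25*(-3))*19)*(14/(-4)) = (-75*19)*(14*(-¼)) = -1425*(-7/2) = 9975/2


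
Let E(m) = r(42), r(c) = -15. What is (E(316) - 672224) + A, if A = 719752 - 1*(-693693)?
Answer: 741206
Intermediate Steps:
E(m) = -15
A = 1413445 (A = 719752 + 693693 = 1413445)
(E(316) - 672224) + A = (-15 - 672224) + 1413445 = -672239 + 1413445 = 741206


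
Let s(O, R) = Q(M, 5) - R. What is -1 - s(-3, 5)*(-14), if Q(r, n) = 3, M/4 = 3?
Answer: -29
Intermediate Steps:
M = 12 (M = 4*3 = 12)
s(O, R) = 3 - R
-1 - s(-3, 5)*(-14) = -1 - (3 - 1*5)*(-14) = -1 - (3 - 5)*(-14) = -1 - 1*(-2)*(-14) = -1 + 2*(-14) = -1 - 28 = -29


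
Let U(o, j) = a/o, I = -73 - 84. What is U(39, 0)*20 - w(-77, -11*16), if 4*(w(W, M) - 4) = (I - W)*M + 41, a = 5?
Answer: -550943/156 ≈ -3531.7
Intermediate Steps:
I = -157
w(W, M) = 57/4 + M*(-157 - W)/4 (w(W, M) = 4 + ((-157 - W)*M + 41)/4 = 4 + (M*(-157 - W) + 41)/4 = 4 + (41 + M*(-157 - W))/4 = 4 + (41/4 + M*(-157 - W)/4) = 57/4 + M*(-157 - W)/4)
U(o, j) = 5/o
U(39, 0)*20 - w(-77, -11*16) = (5/39)*20 - (57/4 - (-1727)*16/4 - ¼*(-11*16)*(-77)) = (5*(1/39))*20 - (57/4 - 157/4*(-176) - ¼*(-176)*(-77)) = (5/39)*20 - (57/4 + 6908 - 3388) = 100/39 - 1*14137/4 = 100/39 - 14137/4 = -550943/156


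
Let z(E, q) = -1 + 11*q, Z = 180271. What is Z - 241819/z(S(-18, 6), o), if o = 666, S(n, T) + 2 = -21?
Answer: 1320243256/7325 ≈ 1.8024e+5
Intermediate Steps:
S(n, T) = -23 (S(n, T) = -2 - 21 = -23)
Z - 241819/z(S(-18, 6), o) = 180271 - 241819/(-1 + 11*666) = 180271 - 241819/(-1 + 7326) = 180271 - 241819/7325 = 1320243256/7325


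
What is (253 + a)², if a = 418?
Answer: 450241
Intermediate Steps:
(253 + a)² = (253 + 418)² = 671² = 450241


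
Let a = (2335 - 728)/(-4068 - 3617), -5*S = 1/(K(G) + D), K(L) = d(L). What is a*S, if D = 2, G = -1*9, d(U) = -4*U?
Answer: 1607/1460150 ≈ 0.0011006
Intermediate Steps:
G = -9
K(L) = -4*L
S = -1/190 (S = -1/(5*(-4*(-9) + 2)) = -1/(5*(36 + 2)) = -⅕/38 = -⅕*1/38 = -1/190 ≈ -0.0052632)
a = -1607/7685 (a = 1607/(-7685) = 1607*(-1/7685) = -1607/7685 ≈ -0.20911)
a*S = -1607/7685*(-1/190) = 1607/1460150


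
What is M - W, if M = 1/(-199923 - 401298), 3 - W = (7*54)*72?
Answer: 16361027072/601221 ≈ 27213.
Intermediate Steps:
W = -27213 (W = 3 - 7*54*72 = 3 - 378*72 = 3 - 1*27216 = 3 - 27216 = -27213)
M = -1/601221 (M = 1/(-601221) = -1/601221 ≈ -1.6633e-6)
M - W = -1/601221 - 1*(-27213) = -1/601221 + 27213 = 16361027072/601221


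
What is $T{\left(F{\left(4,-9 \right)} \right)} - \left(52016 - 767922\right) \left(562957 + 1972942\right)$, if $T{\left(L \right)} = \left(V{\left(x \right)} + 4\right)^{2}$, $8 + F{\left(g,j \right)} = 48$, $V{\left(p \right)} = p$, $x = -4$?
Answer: $1815465309494$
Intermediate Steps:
$F{\left(g,j \right)} = 40$ ($F{\left(g,j \right)} = -8 + 48 = 40$)
$T{\left(L \right)} = 0$ ($T{\left(L \right)} = \left(-4 + 4\right)^{2} = 0^{2} = 0$)
$T{\left(F{\left(4,-9 \right)} \right)} - \left(52016 - 767922\right) \left(562957 + 1972942\right) = 0 - \left(52016 - 767922\right) \left(562957 + 1972942\right) = 0 - \left(-715906\right) 2535899 = 0 - -1815465309494 = 0 + 1815465309494 = 1815465309494$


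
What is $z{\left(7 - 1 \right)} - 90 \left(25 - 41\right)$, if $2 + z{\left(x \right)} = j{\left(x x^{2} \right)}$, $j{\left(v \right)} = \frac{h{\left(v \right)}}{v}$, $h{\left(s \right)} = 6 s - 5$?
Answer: $\frac{311899}{216} \approx 1444.0$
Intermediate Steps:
$h{\left(s \right)} = -5 + 6 s$
$j{\left(v \right)} = \frac{-5 + 6 v}{v}$
$z{\left(x \right)} = 4 - \frac{5}{x^{3}}$ ($z{\left(x \right)} = -2 + \left(6 - \frac{5}{x x^{2}}\right) = -2 + \left(6 - \frac{5}{x^{3}}\right) = 4 - \frac{5}{x^{3}}$)
$z{\left(7 - 1 \right)} - 90 \left(25 - 41\right) = \left(4 - \frac{5}{\left(7 - 1\right)^{3}}\right) - 90 \left(25 - 41\right) = \left(4 - \frac{5}{216}\right) - -1440 = \left(4 - \frac{5}{216}\right) + 1440 = \frac{859}{216} + 1440 = \frac{311899}{216}$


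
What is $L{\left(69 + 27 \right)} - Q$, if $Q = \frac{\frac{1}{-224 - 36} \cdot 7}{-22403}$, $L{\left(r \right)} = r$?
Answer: $\frac{559178873}{5824780} \approx 96.0$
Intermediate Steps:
$Q = \frac{7}{5824780}$ ($Q = \frac{1}{-260} \cdot 7 \left(- \frac{1}{22403}\right) = \left(- \frac{1}{260}\right) 7 \left(- \frac{1}{22403}\right) = \left(- \frac{7}{260}\right) \left(- \frac{1}{22403}\right) = \frac{7}{5824780} \approx 1.2018 \cdot 10^{-6}$)
$L{\left(69 + 27 \right)} - Q = \left(69 + 27\right) - \frac{7}{5824780} = 96 - \frac{7}{5824780} = \frac{559178873}{5824780}$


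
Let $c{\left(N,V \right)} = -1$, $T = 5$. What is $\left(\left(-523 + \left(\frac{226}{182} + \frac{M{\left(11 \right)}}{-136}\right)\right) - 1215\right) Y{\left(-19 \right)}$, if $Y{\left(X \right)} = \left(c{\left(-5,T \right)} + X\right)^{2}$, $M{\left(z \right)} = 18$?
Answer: $- \frac{1074787900}{1547} \approx -6.9476 \cdot 10^{5}$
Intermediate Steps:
$Y{\left(X \right)} = \left(-1 + X\right)^{2}$
$\left(\left(-523 + \left(\frac{226}{182} + \frac{M{\left(11 \right)}}{-136}\right)\right) - 1215\right) Y{\left(-19 \right)} = \left(\left(-523 + \left(\frac{226}{182} + \frac{18}{-136}\right)\right) - 1215\right) \left(-1 - 19\right)^{2} = \left(\left(-523 + \left(226 \cdot \frac{1}{182} + 18 \left(- \frac{1}{136}\right)\right)\right) - 1215\right) \left(-20\right)^{2} = \left(\left(-523 + \left(\frac{113}{91} - \frac{9}{68}\right)\right) - 1215\right) 400 = \left(\left(-523 + \frac{6865}{6188}\right) - 1215\right) 400 = \left(- \frac{3229459}{6188} - 1215\right) 400 = \left(- \frac{10747879}{6188}\right) 400 = - \frac{1074787900}{1547}$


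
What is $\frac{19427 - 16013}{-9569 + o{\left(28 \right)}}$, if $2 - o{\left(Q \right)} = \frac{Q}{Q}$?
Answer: $- \frac{1707}{4784} \approx -0.35681$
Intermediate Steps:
$o{\left(Q \right)} = 1$ ($o{\left(Q \right)} = 2 - \frac{Q}{Q} = 2 - 1 = 1$)
$\frac{19427 - 16013}{-9569 + o{\left(28 \right)}} = \frac{19427 - 16013}{-9569 + 1} = \frac{3414}{-9568} = 3414 \left(- \frac{1}{9568}\right) = - \frac{1707}{4784}$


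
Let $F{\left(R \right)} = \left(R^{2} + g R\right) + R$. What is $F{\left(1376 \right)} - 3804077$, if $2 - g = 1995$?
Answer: $-4651693$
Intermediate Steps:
$g = -1993$ ($g = 2 - 1995 = -1993$)
$F{\left(R \right)} = R^{2} - 1992 R$ ($F{\left(R \right)} = \left(R^{2} - 1993 R\right) + R = R^{2} - 1992 R$)
$F{\left(1376 \right)} - 3804077 = 1376 \left(-1992 + 1376\right) - 3804077 = 1376 \left(-616\right) - 3804077 = -847616 - 3804077 = -4651693$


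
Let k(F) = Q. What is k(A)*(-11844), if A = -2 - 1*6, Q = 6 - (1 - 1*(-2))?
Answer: -35532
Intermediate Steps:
Q = 3 (Q = 6 - (1 + 2) = 6 - 1*3 = 6 - 3 = 3)
A = -8 (A = -2 - 6 = -8)
k(F) = 3
k(A)*(-11844) = 3*(-11844) = -35532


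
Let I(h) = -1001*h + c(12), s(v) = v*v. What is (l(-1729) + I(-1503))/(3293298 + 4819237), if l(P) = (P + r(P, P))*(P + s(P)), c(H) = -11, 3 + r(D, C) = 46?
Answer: -1007155588/1622507 ≈ -620.74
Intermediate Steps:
r(D, C) = 43 (r(D, C) = -3 + 46 = 43)
s(v) = v²
I(h) = -11 - 1001*h (I(h) = -1001*h - 11 = -11 - 1001*h)
l(P) = (43 + P)*(P + P²) (l(P) = (P + 43)*(P + P²) = (43 + P)*(P + P²))
(l(-1729) + I(-1503))/(3293298 + 4819237) = (-1729*(43 + (-1729)² + 44*(-1729)) + (-11 - 1001*(-1503)))/(3293298 + 4819237) = (-1729*(43 + 2989441 - 76076) + (-11 + 1504503))/8112535 = (-1729*2913408 + 1504492)*(1/8112535) = (-5037282432 + 1504492)*(1/8112535) = -5035777940*1/8112535 = -1007155588/1622507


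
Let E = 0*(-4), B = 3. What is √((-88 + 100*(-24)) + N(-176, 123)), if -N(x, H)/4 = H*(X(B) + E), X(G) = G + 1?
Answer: 2*I*√1114 ≈ 66.753*I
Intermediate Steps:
X(G) = 1 + G
E = 0
N(x, H) = -16*H (N(x, H) = -4*H*((1 + 3) + 0) = -4*H*(4 + 0) = -4*H*4 = -16*H)
√((-88 + 100*(-24)) + N(-176, 123)) = √((-88 + 100*(-24)) - 16*123) = √((-88 - 2400) - 1968) = √(-2488 - 1968) = √(-4456) = 2*I*√1114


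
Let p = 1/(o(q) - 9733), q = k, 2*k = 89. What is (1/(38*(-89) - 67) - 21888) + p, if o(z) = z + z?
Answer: -728042083621/33262156 ≈ -21888.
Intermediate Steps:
k = 89/2 (k = (½)*89 = 89/2 ≈ 44.500)
q = 89/2 ≈ 44.500
o(z) = 2*z
p = -1/9644 (p = 1/(2*(89/2) - 9733) = 1/(89 - 9733) = 1/(-9644) = -1/9644 ≈ -0.00010369)
(1/(38*(-89) - 67) - 21888) + p = (1/(38*(-89) - 67) - 21888) - 1/9644 = (1/(-3382 - 67) - 21888) - 1/9644 = (1/(-3449) - 21888) - 1/9644 = (-1/3449 - 21888) - 1/9644 = -75491713/3449 - 1/9644 = -728042083621/33262156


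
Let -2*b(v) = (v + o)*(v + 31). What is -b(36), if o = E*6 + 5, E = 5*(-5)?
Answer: -7303/2 ≈ -3651.5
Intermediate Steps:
E = -25
o = -145 (o = -25*6 + 5 = -150 + 5 = -145)
b(v) = -(-145 + v)*(31 + v)/2 (b(v) = -(v - 145)*(v + 31)/2 = -(-145 + v)*(31 + v)/2)
-b(36) = -(4495/2 + 57*36 - ½*36²) = -(4495/2 + 2052 - ½*1296) = -(4495/2 + 2052 - 648) = -1*7303/2 = -7303/2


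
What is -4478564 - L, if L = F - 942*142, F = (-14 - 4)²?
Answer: -4345124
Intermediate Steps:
F = 324 (F = (-18)² = 324)
L = -133440 (L = 324 - 942*142 = 324 - 133764 = -133440)
-4478564 - L = -4478564 - 1*(-133440) = -4478564 + 133440 = -4345124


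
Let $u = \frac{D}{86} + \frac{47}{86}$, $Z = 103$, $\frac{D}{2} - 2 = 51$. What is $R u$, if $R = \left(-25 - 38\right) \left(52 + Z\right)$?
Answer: $- \frac{1494045}{86} \approx -17373.0$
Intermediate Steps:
$D = 106$ ($D = 4 + 2 \cdot 51 = 4 + 102 = 106$)
$u = \frac{153}{86}$ ($u = \frac{106}{86} + \frac{47}{86} = 106 \cdot \frac{1}{86} + 47 \cdot \frac{1}{86} = \frac{53}{43} + \frac{47}{86} = \frac{153}{86} \approx 1.7791$)
$R = -9765$ ($R = \left(-25 - 38\right) \left(52 + 103\right) = \left(-63\right) 155 = -9765$)
$R u = \left(-9765\right) \frac{153}{86} = - \frac{1494045}{86}$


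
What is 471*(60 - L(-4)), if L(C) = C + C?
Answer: 32028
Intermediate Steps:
L(C) = 2*C
471*(60 - L(-4)) = 471*(60 - 2*(-4)) = 471*(60 - 1*(-8)) = 471*(60 + 8) = 471*68 = 32028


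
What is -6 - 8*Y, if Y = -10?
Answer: 74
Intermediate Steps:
-6 - 8*Y = -6 - 8*(-10) = -6 + 80 = 74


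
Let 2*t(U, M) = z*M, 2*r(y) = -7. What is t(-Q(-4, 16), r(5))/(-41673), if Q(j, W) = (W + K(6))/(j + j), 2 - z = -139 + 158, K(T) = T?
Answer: -119/166692 ≈ -0.00071389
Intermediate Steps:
z = -17 (z = 2 - (-139 + 158) = 2 - 1*19 = 2 - 19 = -17)
r(y) = -7/2 (r(y) = (1/2)*(-7) = -7/2)
Q(j, W) = (6 + W)/(2*j) (Q(j, W) = (W + 6)/(j + j) = (6 + W)/((2*j)) = (6 + W)*(1/(2*j)) = (6 + W)/(2*j))
t(U, M) = -17*M/2 (t(U, M) = (-17*M)/2 = -17*M/2)
t(-Q(-4, 16), r(5))/(-41673) = -17/2*(-7/2)/(-41673) = (119/4)*(-1/41673) = -119/166692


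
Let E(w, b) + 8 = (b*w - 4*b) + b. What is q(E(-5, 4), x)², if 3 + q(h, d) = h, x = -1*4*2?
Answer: 1849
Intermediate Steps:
x = -8 (x = -4*2 = -8)
E(w, b) = -8 - 3*b + b*w (E(w, b) = -8 + ((b*w - 4*b) + b) = -8 + ((-4*b + b*w) + b) = -8 + (-3*b + b*w) = -8 - 3*b + b*w)
q(h, d) = -3 + h
q(E(-5, 4), x)² = (-3 + (-8 - 3*4 + 4*(-5)))² = (-3 + (-8 - 12 - 20))² = (-3 - 40)² = (-43)² = 1849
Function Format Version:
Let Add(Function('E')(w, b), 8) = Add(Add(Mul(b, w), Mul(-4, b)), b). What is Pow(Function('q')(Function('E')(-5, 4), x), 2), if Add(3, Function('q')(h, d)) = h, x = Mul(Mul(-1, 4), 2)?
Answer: 1849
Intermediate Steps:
x = -8 (x = Mul(-4, 2) = -8)
Function('E')(w, b) = Add(-8, Mul(-3, b), Mul(b, w)) (Function('E')(w, b) = Add(-8, Add(Add(Mul(b, w), Mul(-4, b)), b)) = Add(-8, Add(Add(Mul(-4, b), Mul(b, w)), b)) = Add(-8, Add(Mul(-3, b), Mul(b, w))) = Add(-8, Mul(-3, b), Mul(b, w)))
Function('q')(h, d) = Add(-3, h)
Pow(Function('q')(Function('E')(-5, 4), x), 2) = Pow(Add(-3, Add(-8, Mul(-3, 4), Mul(4, -5))), 2) = Pow(Add(-3, Add(-8, -12, -20)), 2) = Pow(Add(-3, -40), 2) = Pow(-43, 2) = 1849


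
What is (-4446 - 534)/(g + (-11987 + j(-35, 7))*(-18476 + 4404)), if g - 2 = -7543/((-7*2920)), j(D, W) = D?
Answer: -101791200/3457908105383 ≈ -2.9437e-5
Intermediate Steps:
g = 48423/20440 (g = 2 - 7543/((-7*2920)) = 2 - 7543/(-20440) = 2 - 7543*(-1/20440) = 2 + 7543/20440 = 48423/20440 ≈ 2.3690)
(-4446 - 534)/(g + (-11987 + j(-35, 7))*(-18476 + 4404)) = (-4446 - 534)/(48423/20440 + (-11987 - 35)*(-18476 + 4404)) = -4980/(48423/20440 - 12022*(-14072)) = -4980/(48423/20440 + 169173584) = -4980/3457908105383/20440 = -4980*20440/3457908105383 = -101791200/3457908105383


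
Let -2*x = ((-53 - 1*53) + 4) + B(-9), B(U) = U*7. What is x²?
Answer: 27225/4 ≈ 6806.3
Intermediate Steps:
B(U) = 7*U
x = 165/2 (x = -(((-53 - 1*53) + 4) + 7*(-9))/2 = -(((-53 - 53) + 4) - 63)/2 = -((-106 + 4) - 63)/2 = -(-102 - 63)/2 = -½*(-165) = 165/2 ≈ 82.500)
x² = (165/2)² = 27225/4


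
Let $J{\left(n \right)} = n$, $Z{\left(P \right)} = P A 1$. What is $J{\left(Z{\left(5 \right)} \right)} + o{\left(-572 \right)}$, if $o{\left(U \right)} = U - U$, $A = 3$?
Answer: $15$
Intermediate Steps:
$Z{\left(P \right)} = 3 P$ ($Z{\left(P \right)} = P 3 \cdot 1 = 3 P 1 = 3 P$)
$o{\left(U \right)} = 0$
$J{\left(Z{\left(5 \right)} \right)} + o{\left(-572 \right)} = 3 \cdot 5 + 0 = 15 + 0 = 15$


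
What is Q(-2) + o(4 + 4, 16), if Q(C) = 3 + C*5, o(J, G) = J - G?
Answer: -15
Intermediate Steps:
Q(C) = 3 + 5*C
Q(-2) + o(4 + 4, 16) = (3 + 5*(-2)) + ((4 + 4) - 1*16) = (3 - 10) + (8 - 16) = -7 - 8 = -15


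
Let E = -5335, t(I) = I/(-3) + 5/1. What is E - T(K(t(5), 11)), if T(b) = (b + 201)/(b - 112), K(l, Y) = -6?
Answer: -629335/118 ≈ -5333.3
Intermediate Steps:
t(I) = 5 - I/3 (t(I) = I*(-1/3) + 5*1 = -I/3 + 5 = 5 - I/3)
T(b) = (201 + b)/(-112 + b)
E - T(K(t(5), 11)) = -5335 - (201 - 6)/(-112 - 6) = -5335 - 195/(-118) = -5335 - (-1)*195/118 = -5335 - 1*(-195/118) = -5335 + 195/118 = -629335/118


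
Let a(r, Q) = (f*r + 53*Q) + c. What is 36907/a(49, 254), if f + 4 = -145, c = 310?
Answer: 36907/6471 ≈ 5.7034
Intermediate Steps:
f = -149 (f = -4 - 145 = -149)
a(r, Q) = 310 - 149*r + 53*Q (a(r, Q) = (-149*r + 53*Q) + 310 = 310 - 149*r + 53*Q)
36907/a(49, 254) = 36907/(310 - 149*49 + 53*254) = 36907/(310 - 7301 + 13462) = 36907/6471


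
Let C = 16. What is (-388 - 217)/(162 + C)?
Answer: -605/178 ≈ -3.3989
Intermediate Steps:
(-388 - 217)/(162 + C) = (-388 - 217)/(162 + 16) = -605/178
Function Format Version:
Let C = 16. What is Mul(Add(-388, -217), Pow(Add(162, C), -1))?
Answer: Rational(-605, 178) ≈ -3.3989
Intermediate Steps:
Mul(Add(-388, -217), Pow(Add(162, C), -1)) = Mul(Add(-388, -217), Pow(Add(162, 16), -1)) = Mul(-605, Pow(178, -1)) = Mul(-605, Rational(1, 178)) = Rational(-605, 178)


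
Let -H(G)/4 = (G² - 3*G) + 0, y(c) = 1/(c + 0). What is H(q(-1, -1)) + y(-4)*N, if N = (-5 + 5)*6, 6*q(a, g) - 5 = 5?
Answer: 80/9 ≈ 8.8889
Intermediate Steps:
y(c) = 1/c
q(a, g) = 5/3 (q(a, g) = ⅚ + (⅙)*5 = ⅚ + ⅚ = 5/3)
N = 0 (N = 0*6 = 0)
H(G) = -4*G² + 12*G (H(G) = -4*((G² - 3*G) + 0) = -4*(G² - 3*G) = -4*G² + 12*G)
H(q(-1, -1)) + y(-4)*N = 4*(5/3)*(3 - 1*5/3) + 0/(-4) = 4*(5/3)*(3 - 5/3) - ¼*0 = 4*(5/3)*(4/3) + 0 = 80/9 + 0 = 80/9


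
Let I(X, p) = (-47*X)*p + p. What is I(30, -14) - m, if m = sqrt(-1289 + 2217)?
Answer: 19726 - 4*sqrt(58) ≈ 19696.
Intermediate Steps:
I(X, p) = p - 47*X*p (I(X, p) = -47*X*p + p = p - 47*X*p)
m = 4*sqrt(58) (m = sqrt(928) = 4*sqrt(58) ≈ 30.463)
I(30, -14) - m = -14*(1 - 47*30) - 4*sqrt(58) = -14*(1 - 1410) - 4*sqrt(58) = -14*(-1409) - 4*sqrt(58) = 19726 - 4*sqrt(58)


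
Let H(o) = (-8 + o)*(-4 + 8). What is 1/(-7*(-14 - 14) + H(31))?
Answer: 1/288 ≈ 0.0034722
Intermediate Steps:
H(o) = -32 + 4*o (H(o) = (-8 + o)*4 = -32 + 4*o)
1/(-7*(-14 - 14) + H(31)) = 1/(-7*(-14 - 14) + (-32 + 4*31)) = 1/(-7*(-28) + (-32 + 124)) = 1/(196 + 92) = 1/288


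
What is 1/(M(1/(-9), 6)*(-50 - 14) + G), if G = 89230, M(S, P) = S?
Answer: 9/803134 ≈ 1.1206e-5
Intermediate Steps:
1/(M(1/(-9), 6)*(-50 - 14) + G) = 1/((-50 - 14)/(-9) + 89230) = 1/(-⅑*(-64) + 89230) = 1/(64/9 + 89230) = 1/(803134/9) = 9/803134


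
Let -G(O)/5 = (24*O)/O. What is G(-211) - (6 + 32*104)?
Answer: -3454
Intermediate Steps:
G(O) = -120 (G(O) = -5*24*O/O = -5*24 = -120)
G(-211) - (6 + 32*104) = -120 - (6 + 32*104) = -120 - (6 + 3328) = -120 - 1*3334 = -120 - 3334 = -3454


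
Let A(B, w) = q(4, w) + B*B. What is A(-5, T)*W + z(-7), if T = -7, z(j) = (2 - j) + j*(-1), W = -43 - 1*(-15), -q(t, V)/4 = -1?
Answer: -796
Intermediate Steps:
q(t, V) = 4 (q(t, V) = -4*(-1) = 4)
W = -28 (W = -43 + 15 = -28)
z(j) = 2 - 2*j (z(j) = (2 - j) - j = 2 - 2*j)
A(B, w) = 4 + B² (A(B, w) = 4 + B*B = 4 + B²)
A(-5, T)*W + z(-7) = (4 + (-5)²)*(-28) + (2 - 2*(-7)) = (4 + 25)*(-28) + (2 + 14) = 29*(-28) + 16 = -812 + 16 = -796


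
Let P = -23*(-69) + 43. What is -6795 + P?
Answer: -5165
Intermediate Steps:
P = 1630 (P = 1587 + 43 = 1630)
-6795 + P = -6795 + 1630 = -5165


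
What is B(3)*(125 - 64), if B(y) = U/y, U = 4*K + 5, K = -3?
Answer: -427/3 ≈ -142.33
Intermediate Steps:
U = -7 (U = 4*(-3) + 5 = -12 + 5 = -7)
B(y) = -7/y
B(3)*(125 - 64) = (-7/3)*(125 - 64) = -7*⅓*61 = -7/3*61 = -427/3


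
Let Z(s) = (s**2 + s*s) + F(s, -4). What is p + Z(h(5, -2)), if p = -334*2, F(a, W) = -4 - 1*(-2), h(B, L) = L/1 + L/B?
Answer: -16462/25 ≈ -658.48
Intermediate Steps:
h(B, L) = L + L/B (h(B, L) = L*1 + L/B = L + L/B)
F(a, W) = -2 (F(a, W) = -4 + 2 = -2)
Z(s) = -2 + 2*s**2 (Z(s) = (s**2 + s*s) - 2 = (s**2 + s**2) - 2 = 2*s**2 - 2 = -2 + 2*s**2)
p = -668
p + Z(h(5, -2)) = -668 + (-2 + 2*(-2 - 2/5)**2) = -668 + (-2 + 2*(-12/5)**2) = -668 + (-2 + 2*(144/25)) = -668 + (-2 + 288/25) = -668 + 238/25 = -16462/25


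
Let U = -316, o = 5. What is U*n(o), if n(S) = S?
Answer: -1580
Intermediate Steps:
U*n(o) = -316*5 = -1580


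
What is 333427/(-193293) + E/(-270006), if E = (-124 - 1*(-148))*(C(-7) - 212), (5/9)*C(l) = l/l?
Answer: -74210138363/43491891465 ≈ -1.7063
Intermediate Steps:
C(l) = 9/5 (C(l) = 9*(l/l)/5 = (9/5)*1 = 9/5)
E = -25224/5 (E = (-124 - 1*(-148))*(9/5 - 212) = (-124 + 148)*(-1051/5) = 24*(-1051/5) = -25224/5 ≈ -5044.8)
333427/(-193293) + E/(-270006) = 333427/(-193293) - 25224/5/(-270006) = 333427*(-1/193293) - 25224/5*(-1/270006) = -333427/193293 + 4204/225005 = -74210138363/43491891465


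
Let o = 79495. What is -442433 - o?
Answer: -521928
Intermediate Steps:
-442433 - o = -442433 - 1*79495 = -442433 - 79495 = -521928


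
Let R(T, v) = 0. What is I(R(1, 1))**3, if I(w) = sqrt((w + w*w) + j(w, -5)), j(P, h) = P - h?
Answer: 5*sqrt(5) ≈ 11.180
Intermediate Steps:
I(w) = sqrt(5 + w**2 + 2*w) (I(w) = sqrt((w + w*w) + (w - 1*(-5))) = sqrt((w + w**2) + (w + 5)) = sqrt((w + w**2) + (5 + w)) = sqrt(5 + w**2 + 2*w))
I(R(1, 1))**3 = (sqrt(5 + 0**2 + 2*0))**3 = (sqrt(5 + 0 + 0))**3 = (sqrt(5))**3 = 5*sqrt(5)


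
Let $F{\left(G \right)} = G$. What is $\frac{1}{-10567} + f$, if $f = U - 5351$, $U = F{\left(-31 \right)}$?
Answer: $- \frac{56871595}{10567} \approx -5382.0$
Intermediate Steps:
$U = -31$
$f = -5382$ ($f = -31 - 5351 = -5382$)
$\frac{1}{-10567} + f = \frac{1}{-10567} - 5382 = - \frac{1}{10567} - 5382 = - \frac{56871595}{10567}$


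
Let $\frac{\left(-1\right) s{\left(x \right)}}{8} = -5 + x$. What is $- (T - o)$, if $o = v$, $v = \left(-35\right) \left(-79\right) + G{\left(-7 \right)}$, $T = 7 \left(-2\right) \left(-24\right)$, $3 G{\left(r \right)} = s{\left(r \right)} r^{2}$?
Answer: $3997$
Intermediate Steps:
$s{\left(x \right)} = 40 - 8 x$ ($s{\left(x \right)} = - 8 \left(-5 + x\right) = 40 - 8 x$)
$G{\left(r \right)} = \frac{r^{2} \left(40 - 8 r\right)}{3}$ ($G{\left(r \right)} = \frac{\left(40 - 8 r\right) r^{2}}{3} = \frac{r^{2} \left(40 - 8 r\right)}{3}$)
$T = 336$ ($T = \left(-14\right) \left(-24\right) = 336$)
$v = 4333$ ($v = \left(-35\right) \left(-79\right) + \frac{8 \left(-7\right)^{2} \left(5 - -7\right)}{3} = 2765 + \frac{8}{3} \cdot 49 \left(5 + 7\right) = 2765 + \frac{8}{3} \cdot 49 \cdot 12 = 2765 + 1568 = 4333$)
$o = 4333$
$- (T - o) = - (336 - 4333) = \left(-1\right) \left(-3997\right) = 3997$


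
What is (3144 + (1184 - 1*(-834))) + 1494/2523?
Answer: 4341740/841 ≈ 5162.6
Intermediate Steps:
(3144 + (1184 - 1*(-834))) + 1494/2523 = (3144 + (1184 + 834)) + 1494*(1/2523) = (3144 + 2018) + 498/841 = 5162 + 498/841 = 4341740/841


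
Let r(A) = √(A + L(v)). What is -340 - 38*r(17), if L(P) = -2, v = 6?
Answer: -340 - 38*√15 ≈ -487.17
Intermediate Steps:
r(A) = √(-2 + A) (r(A) = √(A - 2) = √(-2 + A))
-340 - 38*r(17) = -340 - 38*√(-2 + 17) = -340 - 38*√15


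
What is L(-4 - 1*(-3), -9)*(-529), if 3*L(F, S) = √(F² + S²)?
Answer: -529*√82/3 ≈ -1596.8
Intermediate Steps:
L(F, S) = √(F² + S²)/3
L(-4 - 1*(-3), -9)*(-529) = (√((-4 - 1*(-3))² + (-9)²)/3)*(-529) = (√((-4 + 3)² + 81)/3)*(-529) = (√((-1)² + 81)/3)*(-529) = (√(1 + 81)/3)*(-529) = (√82/3)*(-529) = -529*√82/3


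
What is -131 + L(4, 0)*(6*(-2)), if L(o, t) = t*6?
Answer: -131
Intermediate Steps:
L(o, t) = 6*t
-131 + L(4, 0)*(6*(-2)) = -131 + (6*0)*(6*(-2)) = -131 + 0*(-12) = -131 + 0 = -131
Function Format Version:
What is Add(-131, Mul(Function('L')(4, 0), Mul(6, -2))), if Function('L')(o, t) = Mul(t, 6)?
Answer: -131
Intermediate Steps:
Function('L')(o, t) = Mul(6, t)
Add(-131, Mul(Function('L')(4, 0), Mul(6, -2))) = Add(-131, Mul(Mul(6, 0), Mul(6, -2))) = Add(-131, Mul(0, -12)) = Add(-131, 0) = -131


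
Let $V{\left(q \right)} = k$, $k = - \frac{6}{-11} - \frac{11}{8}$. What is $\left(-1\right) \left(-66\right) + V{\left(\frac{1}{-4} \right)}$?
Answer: $\frac{5735}{88} \approx 65.17$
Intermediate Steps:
$k = - \frac{73}{88}$ ($k = \left(-6\right) \left(- \frac{1}{11}\right) - \frac{11}{8} = \frac{6}{11} - \frac{11}{8} = - \frac{73}{88} \approx -0.82955$)
$V{\left(q \right)} = - \frac{73}{88}$
$\left(-1\right) \left(-66\right) + V{\left(\frac{1}{-4} \right)} = \left(-1\right) \left(-66\right) - \frac{73}{88} = 66 - \frac{73}{88} = \frac{5735}{88}$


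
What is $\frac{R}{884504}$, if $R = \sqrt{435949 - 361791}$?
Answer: $\frac{\sqrt{74158}}{884504} \approx 0.00030788$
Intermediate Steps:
$R = \sqrt{74158} \approx 272.32$
$\frac{R}{884504} = \frac{\sqrt{74158}}{884504}$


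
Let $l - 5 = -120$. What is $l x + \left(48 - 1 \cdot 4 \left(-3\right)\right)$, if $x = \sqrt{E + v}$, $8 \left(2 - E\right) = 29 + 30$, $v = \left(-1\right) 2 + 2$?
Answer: $60 - \frac{115 i \sqrt{86}}{4} \approx 60.0 - 266.62 i$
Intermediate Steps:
$l = -115$ ($l = 5 - 120 = -115$)
$v = 0$ ($v = -2 + 2 = 0$)
$E = - \frac{43}{8}$ ($E = 2 - \frac{29 + 30}{8} = 2 - \frac{59}{8} = - \frac{43}{8} \approx -5.375$)
$x = \frac{i \sqrt{86}}{4}$ ($x = \sqrt{- \frac{43}{8} + 0} = \sqrt{- \frac{43}{8}} = \frac{i \sqrt{86}}{4} \approx 2.3184 i$)
$l x + \left(48 - 1 \cdot 4 \left(-3\right)\right) = - 115 \frac{i \sqrt{86}}{4} + \left(48 - 1 \cdot 4 \left(-3\right)\right) = - \frac{115 i \sqrt{86}}{4} + \left(48 - 4 \left(-3\right)\right) = - \frac{115 i \sqrt{86}}{4} + \left(48 - -12\right) = - \frac{115 i \sqrt{86}}{4} + \left(48 + 12\right) = - \frac{115 i \sqrt{86}}{4} + 60 = 60 - \frac{115 i \sqrt{86}}{4}$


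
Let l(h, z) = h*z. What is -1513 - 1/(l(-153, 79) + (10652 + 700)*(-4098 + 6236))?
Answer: -36703093858/24258489 ≈ -1513.0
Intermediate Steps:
-1513 - 1/(l(-153, 79) + (10652 + 700)*(-4098 + 6236)) = -1513 - 1/(-153*79 + (10652 + 700)*(-4098 + 6236)) = -1513 - 1/(-12087 + 11352*2138) = -1513 - 1/(-12087 + 24270576) = -1513 - 1/24258489 = -36703093858/24258489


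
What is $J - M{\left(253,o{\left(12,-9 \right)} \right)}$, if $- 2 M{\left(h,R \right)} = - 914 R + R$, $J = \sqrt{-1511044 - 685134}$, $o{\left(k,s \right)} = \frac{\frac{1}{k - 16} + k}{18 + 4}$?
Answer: $- \frac{3901}{16} + i \sqrt{2196178} \approx -243.81 + 1482.0 i$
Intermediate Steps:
$o{\left(k,s \right)} = \frac{k}{22} + \frac{1}{22 \left(-16 + k\right)}$ ($o{\left(k,s \right)} = \frac{\frac{1}{-16 + k} + k}{22} = \left(k + \frac{1}{-16 + k}\right) \frac{1}{22} = \frac{k}{22} + \frac{1}{22 \left(-16 + k\right)}$)
$J = i \sqrt{2196178}$ ($J = \sqrt{-2196178} = i \sqrt{2196178} \approx 1482.0 i$)
$M{\left(h,R \right)} = \frac{913 R}{2}$ ($M{\left(h,R \right)} = - \frac{- 914 R + R}{2} = - \frac{\left(-913\right) R}{2} = \frac{913 R}{2}$)
$J - M{\left(253,o{\left(12,-9 \right)} \right)} = i \sqrt{2196178} - \frac{913 \frac{1 + 12^{2} - 192}{22 \left(-16 + 12\right)}}{2} = i \sqrt{2196178} - \frac{913 \frac{1 + 144 - 192}{22 \left(-4\right)}}{2} = i \sqrt{2196178} - \frac{913 \cdot \frac{1}{22} \left(- \frac{1}{4}\right) \left(-47\right)}{2} = i \sqrt{2196178} - \frac{913}{2} \cdot \frac{47}{88} = i \sqrt{2196178} - \frac{3901}{16} = - \frac{3901}{16} + i \sqrt{2196178}$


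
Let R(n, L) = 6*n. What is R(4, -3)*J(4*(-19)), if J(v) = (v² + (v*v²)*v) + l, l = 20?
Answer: 800831328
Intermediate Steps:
J(v) = 20 + v² + v⁴ (J(v) = (v² + (v*v²)*v) + 20 = (v² + v³*v) + 20 = (v² + v⁴) + 20 = 20 + v² + v⁴)
R(4, -3)*J(4*(-19)) = (6*4)*(20 + (4*(-19))² + (4*(-19))⁴) = 24*(20 + (-76)² + (-76)⁴) = 24*(20 + 5776 + 33362176) = 24*33367972 = 800831328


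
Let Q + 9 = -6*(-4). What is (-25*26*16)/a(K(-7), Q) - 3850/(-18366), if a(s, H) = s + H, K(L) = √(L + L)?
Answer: -1432087925/2194737 + 10400*I*√14/239 ≈ -652.51 + 162.82*I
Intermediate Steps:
Q = 15 (Q = -9 - 6*(-4) = -9 + 24 = 15)
K(L) = √2*√L (K(L) = √(2*L) = √2*√L)
a(s, H) = H + s
(-25*26*16)/a(K(-7), Q) - 3850/(-18366) = (-25*26*16)/(15 + √2*√(-7)) - 3850/(-18366) = (-650*16)/(15 + √2*(I*√7)) - 3850*(-1/18366) = -10400/(15 + I*√14) + 1925/9183 = 1925/9183 - 10400/(15 + I*√14)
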